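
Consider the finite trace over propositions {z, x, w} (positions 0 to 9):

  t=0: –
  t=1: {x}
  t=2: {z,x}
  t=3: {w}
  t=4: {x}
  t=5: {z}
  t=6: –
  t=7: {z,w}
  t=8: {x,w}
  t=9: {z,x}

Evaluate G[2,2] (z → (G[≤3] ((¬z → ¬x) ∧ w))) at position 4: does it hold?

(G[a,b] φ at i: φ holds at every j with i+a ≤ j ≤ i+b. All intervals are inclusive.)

Check (z → (G[≤3] ((¬z → ¬x) ∧ w))) at every j in [6,6]:
  j=6: antecedent false → ✓
All positions satisfy it → formula holds.

Yes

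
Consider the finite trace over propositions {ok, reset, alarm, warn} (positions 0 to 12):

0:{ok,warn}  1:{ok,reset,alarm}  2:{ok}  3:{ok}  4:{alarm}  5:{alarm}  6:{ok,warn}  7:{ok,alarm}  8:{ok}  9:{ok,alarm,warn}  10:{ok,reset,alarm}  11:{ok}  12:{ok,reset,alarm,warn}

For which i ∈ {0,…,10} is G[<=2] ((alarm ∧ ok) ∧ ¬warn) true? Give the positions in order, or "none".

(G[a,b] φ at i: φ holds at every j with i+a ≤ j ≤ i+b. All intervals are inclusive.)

Evaluate at each i in [0,10]:
  i=0: ✗ (fails at j=0)
  i=1: ✗ (fails at j=2)
  i=2: ✗ (fails at j=2)
  i=3: ✗ (fails at j=3)
  i=4: ✗ (fails at j=4)
  i=5: ✗ (fails at j=5)
  i=6: ✗ (fails at j=6)
  i=7: ✗ (fails at j=8)
  i=8: ✗ (fails at j=8)
  i=9: ✗ (fails at j=9)
  i=10: ✗ (fails at j=11)

none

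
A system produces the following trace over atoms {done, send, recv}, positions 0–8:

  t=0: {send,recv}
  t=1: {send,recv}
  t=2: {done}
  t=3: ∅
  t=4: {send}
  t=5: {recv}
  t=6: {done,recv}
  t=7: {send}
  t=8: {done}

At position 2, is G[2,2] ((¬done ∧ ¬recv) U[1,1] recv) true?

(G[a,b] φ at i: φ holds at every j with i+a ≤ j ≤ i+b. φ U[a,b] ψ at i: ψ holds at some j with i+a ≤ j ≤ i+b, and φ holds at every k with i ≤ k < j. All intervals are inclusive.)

Check ((¬done ∧ ¬recv) U[1,1] recv) at every j in [4,4]:
  j=4: holds
All positions satisfy it → formula holds.

Holds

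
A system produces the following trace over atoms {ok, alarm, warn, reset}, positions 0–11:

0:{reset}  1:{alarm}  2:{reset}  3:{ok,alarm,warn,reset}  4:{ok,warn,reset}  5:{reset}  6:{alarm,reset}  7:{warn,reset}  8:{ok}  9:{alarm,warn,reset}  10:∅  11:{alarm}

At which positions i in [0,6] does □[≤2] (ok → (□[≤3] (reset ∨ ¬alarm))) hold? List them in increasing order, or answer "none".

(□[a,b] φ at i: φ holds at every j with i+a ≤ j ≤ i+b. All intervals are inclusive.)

0, 1, 2, 3, 4, 5

Evaluate at each i in [0,6]:
  i=0: ✓ (all of [0,2])
  i=1: ✓ (all of [1,3])
  i=2: ✓ (all of [2,4])
  i=3: ✓ (all of [3,5])
  i=4: ✓ (all of [4,6])
  i=5: ✓ (all of [5,7])
  i=6: ✗ (fails at j=8)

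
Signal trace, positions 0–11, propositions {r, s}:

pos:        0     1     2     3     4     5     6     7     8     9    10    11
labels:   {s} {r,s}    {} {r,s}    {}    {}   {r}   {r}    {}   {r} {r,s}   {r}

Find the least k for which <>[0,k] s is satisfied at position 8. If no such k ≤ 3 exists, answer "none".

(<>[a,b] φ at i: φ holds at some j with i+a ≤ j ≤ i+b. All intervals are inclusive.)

Scan j = 8,9,… for s:
  j=8: fails
  j=9: fails
  j=10: holds
First hit at j=10, so smallest k = 10-8 = 2.

2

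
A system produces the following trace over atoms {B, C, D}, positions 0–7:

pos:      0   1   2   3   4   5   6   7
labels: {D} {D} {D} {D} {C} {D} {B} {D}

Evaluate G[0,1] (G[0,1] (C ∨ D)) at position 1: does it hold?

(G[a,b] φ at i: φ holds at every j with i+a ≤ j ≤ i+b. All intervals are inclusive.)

Check G[0,1] (C ∨ D) at every j in [1,2]:
  j=1: holds on [1,2]
  j=2: holds on [2,3]
All positions satisfy it → formula holds.

Holds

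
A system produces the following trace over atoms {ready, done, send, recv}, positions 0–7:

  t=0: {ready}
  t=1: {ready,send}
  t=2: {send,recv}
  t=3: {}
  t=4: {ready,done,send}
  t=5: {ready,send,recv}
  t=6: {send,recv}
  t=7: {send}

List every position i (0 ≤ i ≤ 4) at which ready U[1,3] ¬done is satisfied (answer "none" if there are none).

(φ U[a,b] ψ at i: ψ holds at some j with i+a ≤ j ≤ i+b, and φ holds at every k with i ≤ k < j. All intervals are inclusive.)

Evaluate at each i in [0,4]:
  i=0: ✓ (rhs at j=1; lhs holds on [0,0])
  i=1: ✓ (rhs at j=2; lhs holds on [1,1])
  i=2: ✗ (lhs fails at k=2 before rhs at j=3)
  i=3: ✗ (lhs fails at k=3 before rhs at j=5)
  i=4: ✓ (rhs at j=5; lhs holds on [4,4])

0, 1, 4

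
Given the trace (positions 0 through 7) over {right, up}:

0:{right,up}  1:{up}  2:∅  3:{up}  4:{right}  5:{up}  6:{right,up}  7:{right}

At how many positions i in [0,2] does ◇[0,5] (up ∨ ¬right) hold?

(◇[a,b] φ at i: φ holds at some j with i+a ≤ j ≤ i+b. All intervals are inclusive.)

Evaluate at each i in [0,2]:
  i=0: ✓ (witness j=0)
  i=1: ✓ (witness j=1)
  i=2: ✓ (witness j=2)
Positions where it holds: {0, 1, 2} → 3.

3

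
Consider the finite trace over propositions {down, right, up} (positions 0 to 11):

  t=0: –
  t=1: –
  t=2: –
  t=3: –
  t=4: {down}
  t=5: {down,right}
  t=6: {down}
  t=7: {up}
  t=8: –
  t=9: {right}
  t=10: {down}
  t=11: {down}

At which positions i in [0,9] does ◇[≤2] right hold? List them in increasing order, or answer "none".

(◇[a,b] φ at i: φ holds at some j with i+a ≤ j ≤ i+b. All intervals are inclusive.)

3, 4, 5, 7, 8, 9

Evaluate at each i in [0,9]:
  i=0: ✗ (none in [0,2])
  i=1: ✗ (none in [1,3])
  i=2: ✗ (none in [2,4])
  i=3: ✓ (witness j=5)
  i=4: ✓ (witness j=5)
  i=5: ✓ (witness j=5)
  i=6: ✗ (none in [6,8])
  i=7: ✓ (witness j=9)
  i=8: ✓ (witness j=9)
  i=9: ✓ (witness j=9)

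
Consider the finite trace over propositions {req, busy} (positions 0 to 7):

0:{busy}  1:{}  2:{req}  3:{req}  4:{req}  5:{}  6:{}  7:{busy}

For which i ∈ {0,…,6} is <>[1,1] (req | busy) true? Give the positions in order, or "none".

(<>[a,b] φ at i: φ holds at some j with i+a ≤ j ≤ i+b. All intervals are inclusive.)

1, 2, 3, 6

Evaluate at each i in [0,6]:
  i=0: ✗ (none in [1,1])
  i=1: ✓ (witness j=2)
  i=2: ✓ (witness j=3)
  i=3: ✓ (witness j=4)
  i=4: ✗ (none in [5,5])
  i=5: ✗ (none in [6,6])
  i=6: ✓ (witness j=7)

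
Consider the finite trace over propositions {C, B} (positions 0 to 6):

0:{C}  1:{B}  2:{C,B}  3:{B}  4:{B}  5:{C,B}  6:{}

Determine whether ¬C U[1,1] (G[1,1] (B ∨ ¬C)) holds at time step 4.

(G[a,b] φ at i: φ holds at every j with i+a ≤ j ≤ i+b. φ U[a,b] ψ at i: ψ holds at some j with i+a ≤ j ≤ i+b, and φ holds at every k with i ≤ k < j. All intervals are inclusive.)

Holds

Need some j in [5,5] with G[1,1] (B ∨ ¬C), and ¬C at every k in [4,j-1].
  j=5: G[1,1] (B ∨ ¬C) holds; ¬C holds at every k in [4,4] → satisfied.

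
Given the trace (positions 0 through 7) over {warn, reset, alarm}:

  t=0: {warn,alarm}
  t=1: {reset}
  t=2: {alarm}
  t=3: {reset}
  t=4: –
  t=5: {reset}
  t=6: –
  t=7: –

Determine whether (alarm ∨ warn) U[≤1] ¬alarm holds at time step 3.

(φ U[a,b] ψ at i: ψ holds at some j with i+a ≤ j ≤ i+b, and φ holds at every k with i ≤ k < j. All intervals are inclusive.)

Need some j in [3,4] with ¬alarm, and (alarm ∨ warn) at every k in [3,j-1].
  j=3: ¬alarm holds; no prefix to check → satisfied.

Yes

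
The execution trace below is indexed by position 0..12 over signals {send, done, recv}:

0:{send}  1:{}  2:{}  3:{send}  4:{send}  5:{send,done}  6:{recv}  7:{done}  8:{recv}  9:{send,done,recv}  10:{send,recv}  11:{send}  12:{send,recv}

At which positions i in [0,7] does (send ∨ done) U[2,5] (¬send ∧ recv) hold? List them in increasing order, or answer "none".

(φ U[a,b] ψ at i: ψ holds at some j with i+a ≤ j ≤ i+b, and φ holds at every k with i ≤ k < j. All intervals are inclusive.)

3, 4

Evaluate at each i in [0,7]:
  i=0: ✗ (no rhs in [2,5])
  i=1: ✗ (lhs fails at k=1 before rhs at j=6)
  i=2: ✗ (lhs fails at k=2 before rhs at j=6)
  i=3: ✓ (rhs at j=6; lhs holds on [3,5])
  i=4: ✓ (rhs at j=6; lhs holds on [4,5])
  i=5: ✗ (lhs fails at k=6 before rhs at j=8)
  i=6: ✗ (lhs fails at k=6 before rhs at j=8)
  i=7: ✗ (no rhs in [9,12])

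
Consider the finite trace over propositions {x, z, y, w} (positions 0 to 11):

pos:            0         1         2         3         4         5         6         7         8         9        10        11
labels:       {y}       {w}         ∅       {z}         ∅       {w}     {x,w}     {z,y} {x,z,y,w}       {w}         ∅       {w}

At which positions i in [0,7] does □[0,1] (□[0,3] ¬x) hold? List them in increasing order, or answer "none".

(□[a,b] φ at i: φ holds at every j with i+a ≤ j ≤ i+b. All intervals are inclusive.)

0, 1

Evaluate at each i in [0,7]:
  i=0: ✓ (all of [0,1])
  i=1: ✓ (all of [1,2])
  i=2: ✗ (fails at j=3)
  i=3: ✗ (fails at j=3)
  i=4: ✗ (fails at j=4)
  i=5: ✗ (fails at j=5)
  i=6: ✗ (fails at j=6)
  i=7: ✗ (fails at j=7)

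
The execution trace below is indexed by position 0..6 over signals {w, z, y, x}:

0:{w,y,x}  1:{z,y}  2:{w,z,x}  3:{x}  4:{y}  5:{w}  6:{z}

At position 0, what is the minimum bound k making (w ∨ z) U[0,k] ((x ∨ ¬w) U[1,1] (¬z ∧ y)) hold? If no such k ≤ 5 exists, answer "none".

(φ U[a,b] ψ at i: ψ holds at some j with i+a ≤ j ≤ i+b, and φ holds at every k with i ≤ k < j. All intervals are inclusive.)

Need earliest j ≥ 0 with ((x ∨ ¬w) U[1,1] (¬z ∧ y)), and (w ∨ z) at every k in [0,j-1].
  j=0: rhs fails.
  j=1: rhs fails.
  j=2: rhs fails.
  j=3: rhs holds; lhs holds on [0,2]. k = 3.

3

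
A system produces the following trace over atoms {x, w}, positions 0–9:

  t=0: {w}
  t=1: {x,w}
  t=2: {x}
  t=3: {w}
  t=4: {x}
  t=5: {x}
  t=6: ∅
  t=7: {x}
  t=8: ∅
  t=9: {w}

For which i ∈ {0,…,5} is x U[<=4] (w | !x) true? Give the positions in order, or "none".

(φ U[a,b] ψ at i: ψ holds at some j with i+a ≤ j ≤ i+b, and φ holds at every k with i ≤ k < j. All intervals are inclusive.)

Evaluate at each i in [0,5]:
  i=0: ✓ (rhs at j=0)
  i=1: ✓ (rhs at j=1)
  i=2: ✓ (rhs at j=3; lhs holds on [2,2])
  i=3: ✓ (rhs at j=3)
  i=4: ✓ (rhs at j=6; lhs holds on [4,5])
  i=5: ✓ (rhs at j=6; lhs holds on [5,5])

0, 1, 2, 3, 4, 5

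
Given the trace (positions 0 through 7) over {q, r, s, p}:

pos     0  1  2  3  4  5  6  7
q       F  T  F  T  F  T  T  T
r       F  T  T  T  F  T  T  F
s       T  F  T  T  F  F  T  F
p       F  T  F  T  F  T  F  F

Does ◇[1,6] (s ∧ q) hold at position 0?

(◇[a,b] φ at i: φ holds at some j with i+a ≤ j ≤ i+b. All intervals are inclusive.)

Check (s ∧ q) at each j in [1,6]:
  j=1: false
  j=2: false
  j=3: true
  j=4: false
  j=5: false
  j=6: true
Found at j=3 → formula holds.

Yes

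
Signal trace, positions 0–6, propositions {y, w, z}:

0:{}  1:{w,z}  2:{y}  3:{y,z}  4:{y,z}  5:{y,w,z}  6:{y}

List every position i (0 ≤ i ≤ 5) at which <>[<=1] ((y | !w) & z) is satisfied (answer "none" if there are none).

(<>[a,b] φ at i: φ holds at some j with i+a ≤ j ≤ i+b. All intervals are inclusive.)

2, 3, 4, 5

Evaluate at each i in [0,5]:
  i=0: ✗ (none in [0,1])
  i=1: ✗ (none in [1,2])
  i=2: ✓ (witness j=3)
  i=3: ✓ (witness j=3)
  i=4: ✓ (witness j=4)
  i=5: ✓ (witness j=5)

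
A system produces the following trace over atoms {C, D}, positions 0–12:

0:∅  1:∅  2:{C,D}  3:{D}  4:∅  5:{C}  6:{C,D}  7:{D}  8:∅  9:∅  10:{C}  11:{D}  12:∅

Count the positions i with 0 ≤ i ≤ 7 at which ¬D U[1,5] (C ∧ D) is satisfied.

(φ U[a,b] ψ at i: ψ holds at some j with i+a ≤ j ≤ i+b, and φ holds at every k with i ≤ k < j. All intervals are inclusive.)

4

Evaluate at each i in [0,7]:
  i=0: ✓ (rhs at j=2; lhs holds on [0,1])
  i=1: ✓ (rhs at j=2; lhs holds on [1,1])
  i=2: ✗ (lhs fails at k=2 before rhs at j=6)
  i=3: ✗ (lhs fails at k=3 before rhs at j=6)
  i=4: ✓ (rhs at j=6; lhs holds on [4,5])
  i=5: ✓ (rhs at j=6; lhs holds on [5,5])
  i=6: ✗ (no rhs in [7,11])
  i=7: ✗ (no rhs in [8,12])
Positions where it holds: {0, 1, 4, 5} → 4.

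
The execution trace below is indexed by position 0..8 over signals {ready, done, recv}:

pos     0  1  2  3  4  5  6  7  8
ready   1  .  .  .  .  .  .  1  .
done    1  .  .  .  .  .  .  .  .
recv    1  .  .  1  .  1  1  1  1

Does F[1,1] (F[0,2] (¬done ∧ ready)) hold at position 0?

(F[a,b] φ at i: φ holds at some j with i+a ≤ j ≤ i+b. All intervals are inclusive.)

False

Check F[0,2] (¬done ∧ ready) at each j in [1,1]:
  j=1: fails (none in [1,3])
No position in the window satisfies it → formula fails.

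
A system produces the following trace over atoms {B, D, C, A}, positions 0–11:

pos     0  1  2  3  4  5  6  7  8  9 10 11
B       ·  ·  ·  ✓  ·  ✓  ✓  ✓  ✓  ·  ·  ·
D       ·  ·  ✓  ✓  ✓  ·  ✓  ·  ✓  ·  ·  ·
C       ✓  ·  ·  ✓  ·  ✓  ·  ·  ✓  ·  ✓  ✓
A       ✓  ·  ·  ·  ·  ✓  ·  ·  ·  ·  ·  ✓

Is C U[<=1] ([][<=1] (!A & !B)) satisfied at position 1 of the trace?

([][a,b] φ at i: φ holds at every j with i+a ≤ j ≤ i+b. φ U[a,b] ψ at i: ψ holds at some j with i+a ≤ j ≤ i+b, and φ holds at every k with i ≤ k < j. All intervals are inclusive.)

Yes

Need some j in [1,2] with [][<=1] (!A & !B), and C at every k in [1,j-1].
  j=1: [][<=1] (!A & !B) holds; no prefix to check → satisfied.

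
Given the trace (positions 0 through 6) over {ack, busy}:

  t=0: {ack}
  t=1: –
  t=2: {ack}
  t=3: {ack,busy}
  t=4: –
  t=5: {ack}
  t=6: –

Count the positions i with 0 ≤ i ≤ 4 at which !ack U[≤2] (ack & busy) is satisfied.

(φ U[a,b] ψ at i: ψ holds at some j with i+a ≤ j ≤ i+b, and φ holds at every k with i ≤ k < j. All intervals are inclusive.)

Evaluate at each i in [0,4]:
  i=0: ✗ (no rhs in [0,2])
  i=1: ✗ (lhs fails at k=2 before rhs at j=3)
  i=2: ✗ (lhs fails at k=2 before rhs at j=3)
  i=3: ✓ (rhs at j=3)
  i=4: ✗ (no rhs in [4,6])
Positions where it holds: {3} → 1.

1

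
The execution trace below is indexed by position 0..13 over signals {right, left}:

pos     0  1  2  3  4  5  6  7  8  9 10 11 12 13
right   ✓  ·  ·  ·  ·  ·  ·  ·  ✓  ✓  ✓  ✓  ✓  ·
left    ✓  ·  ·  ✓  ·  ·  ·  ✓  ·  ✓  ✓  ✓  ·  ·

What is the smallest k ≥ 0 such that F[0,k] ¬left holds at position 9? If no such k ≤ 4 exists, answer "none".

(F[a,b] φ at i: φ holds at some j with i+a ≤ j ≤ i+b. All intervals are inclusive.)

Scan j = 9,10,… for ¬left:
  j=9: fails
  j=10: fails
  j=11: fails
  j=12: holds
First hit at j=12, so smallest k = 12-9 = 3.

3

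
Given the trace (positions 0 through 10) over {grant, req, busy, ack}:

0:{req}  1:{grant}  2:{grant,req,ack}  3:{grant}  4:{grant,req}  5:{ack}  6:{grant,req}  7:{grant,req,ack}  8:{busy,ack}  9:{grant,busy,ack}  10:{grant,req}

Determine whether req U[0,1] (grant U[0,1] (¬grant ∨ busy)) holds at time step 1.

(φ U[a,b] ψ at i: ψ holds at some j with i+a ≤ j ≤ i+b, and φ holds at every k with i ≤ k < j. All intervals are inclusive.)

False

Need some j in [1,2] with (grant U[0,1] (¬grant ∨ busy)), and req at every k in [1,j-1].
  j=1: (grant U[0,1] (¬grant ∨ busy)) — fails.
  j=2: (grant U[0,1] (¬grant ∨ busy)) — fails.
No j in the window works → until fails.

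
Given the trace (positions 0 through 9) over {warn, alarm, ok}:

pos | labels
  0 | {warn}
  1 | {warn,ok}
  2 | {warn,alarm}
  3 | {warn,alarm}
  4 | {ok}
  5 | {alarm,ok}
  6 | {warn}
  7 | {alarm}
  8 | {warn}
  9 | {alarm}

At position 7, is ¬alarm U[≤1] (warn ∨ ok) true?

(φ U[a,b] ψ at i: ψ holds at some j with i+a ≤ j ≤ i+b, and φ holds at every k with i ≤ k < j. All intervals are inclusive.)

Does not hold

Need some j in [7,8] with (warn ∨ ok), and ¬alarm at every k in [7,j-1].
  j=7: (warn ∨ ok) false.
  j=8: (warn ∨ ok) holds, but ¬alarm fails at k=7 → not this j.
No j in the window works → until fails.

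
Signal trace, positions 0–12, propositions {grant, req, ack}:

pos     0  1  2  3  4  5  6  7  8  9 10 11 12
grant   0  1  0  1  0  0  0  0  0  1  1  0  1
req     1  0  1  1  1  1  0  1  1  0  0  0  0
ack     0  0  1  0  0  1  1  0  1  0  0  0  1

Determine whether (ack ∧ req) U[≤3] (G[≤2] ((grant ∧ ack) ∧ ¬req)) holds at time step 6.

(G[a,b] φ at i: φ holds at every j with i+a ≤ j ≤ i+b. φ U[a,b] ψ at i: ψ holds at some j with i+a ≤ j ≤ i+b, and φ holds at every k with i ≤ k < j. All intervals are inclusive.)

Does not hold

Need some j in [6,9] with G[≤2] ((grant ∧ ack) ∧ ¬req), and (ack ∧ req) at every k in [6,j-1].
  j=6: G[≤2] ((grant ∧ ack) ∧ ¬req) — fails at 6.
  j=7: G[≤2] ((grant ∧ ack) ∧ ¬req) — fails at 7.
  j=8: G[≤2] ((grant ∧ ack) ∧ ¬req) — fails at 8.
  j=9: G[≤2] ((grant ∧ ack) ∧ ¬req) — fails at 9.
No j in the window works → until fails.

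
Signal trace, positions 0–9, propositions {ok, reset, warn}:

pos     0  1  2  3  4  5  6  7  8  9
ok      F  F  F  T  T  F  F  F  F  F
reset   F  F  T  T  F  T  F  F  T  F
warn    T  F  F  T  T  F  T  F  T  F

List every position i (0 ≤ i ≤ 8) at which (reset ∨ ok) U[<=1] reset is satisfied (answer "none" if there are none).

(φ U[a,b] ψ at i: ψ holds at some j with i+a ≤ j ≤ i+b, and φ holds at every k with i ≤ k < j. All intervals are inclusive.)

2, 3, 4, 5, 8

Evaluate at each i in [0,8]:
  i=0: ✗ (no rhs in [0,1])
  i=1: ✗ (lhs fails at k=1 before rhs at j=2)
  i=2: ✓ (rhs at j=2)
  i=3: ✓ (rhs at j=3)
  i=4: ✓ (rhs at j=5; lhs holds on [4,4])
  i=5: ✓ (rhs at j=5)
  i=6: ✗ (no rhs in [6,7])
  i=7: ✗ (lhs fails at k=7 before rhs at j=8)
  i=8: ✓ (rhs at j=8)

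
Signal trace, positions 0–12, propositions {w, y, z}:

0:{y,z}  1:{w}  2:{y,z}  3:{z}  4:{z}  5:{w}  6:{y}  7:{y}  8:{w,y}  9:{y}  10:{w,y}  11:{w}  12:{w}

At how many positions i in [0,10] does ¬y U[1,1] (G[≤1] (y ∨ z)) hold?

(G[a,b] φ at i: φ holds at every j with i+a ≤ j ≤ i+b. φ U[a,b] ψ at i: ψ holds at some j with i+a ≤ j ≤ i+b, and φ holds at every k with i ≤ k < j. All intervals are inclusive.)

Evaluate at each i in [0,10]:
  i=0: ✗ (no rhs in [1,1])
  i=1: ✓ (rhs at j=2; lhs holds on [1,1])
  i=2: ✗ (lhs fails at k=2 before rhs at j=3)
  i=3: ✗ (no rhs in [4,4])
  i=4: ✗ (no rhs in [5,5])
  i=5: ✓ (rhs at j=6; lhs holds on [5,5])
  i=6: ✗ (lhs fails at k=6 before rhs at j=7)
  i=7: ✗ (lhs fails at k=7 before rhs at j=8)
  i=8: ✗ (lhs fails at k=8 before rhs at j=9)
  i=9: ✗ (no rhs in [10,10])
  i=10: ✗ (no rhs in [11,11])
Positions where it holds: {1, 5} → 2.

2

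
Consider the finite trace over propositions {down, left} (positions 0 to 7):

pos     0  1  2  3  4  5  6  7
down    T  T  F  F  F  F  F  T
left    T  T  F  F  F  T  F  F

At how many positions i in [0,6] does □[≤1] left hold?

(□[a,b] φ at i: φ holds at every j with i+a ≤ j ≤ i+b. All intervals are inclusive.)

Evaluate at each i in [0,6]:
  i=0: ✓ (all of [0,1])
  i=1: ✗ (fails at j=2)
  i=2: ✗ (fails at j=2)
  i=3: ✗ (fails at j=3)
  i=4: ✗ (fails at j=4)
  i=5: ✗ (fails at j=6)
  i=6: ✗ (fails at j=6)
Positions where it holds: {0} → 1.

1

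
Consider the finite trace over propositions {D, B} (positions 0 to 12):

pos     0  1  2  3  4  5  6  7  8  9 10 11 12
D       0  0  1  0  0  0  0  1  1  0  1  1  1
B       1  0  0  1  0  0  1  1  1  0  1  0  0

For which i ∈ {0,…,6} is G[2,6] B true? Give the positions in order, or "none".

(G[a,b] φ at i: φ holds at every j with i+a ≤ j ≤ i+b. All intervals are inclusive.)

Evaluate at each i in [0,6]:
  i=0: ✗ (fails at j=2)
  i=1: ✗ (fails at j=4)
  i=2: ✗ (fails at j=4)
  i=3: ✗ (fails at j=5)
  i=4: ✗ (fails at j=9)
  i=5: ✗ (fails at j=9)
  i=6: ✗ (fails at j=9)

none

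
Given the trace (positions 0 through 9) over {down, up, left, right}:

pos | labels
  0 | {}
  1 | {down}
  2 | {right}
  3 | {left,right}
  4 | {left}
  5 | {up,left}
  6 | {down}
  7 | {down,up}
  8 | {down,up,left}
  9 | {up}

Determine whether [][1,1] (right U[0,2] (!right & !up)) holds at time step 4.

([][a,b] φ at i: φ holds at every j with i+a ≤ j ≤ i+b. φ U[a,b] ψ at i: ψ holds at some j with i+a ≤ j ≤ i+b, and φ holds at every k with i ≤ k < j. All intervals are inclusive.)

Check (right U[0,2] (!right & !up)) at every j in [5,5]:
  j=5: fails
Fails at j=5 → formula fails.

False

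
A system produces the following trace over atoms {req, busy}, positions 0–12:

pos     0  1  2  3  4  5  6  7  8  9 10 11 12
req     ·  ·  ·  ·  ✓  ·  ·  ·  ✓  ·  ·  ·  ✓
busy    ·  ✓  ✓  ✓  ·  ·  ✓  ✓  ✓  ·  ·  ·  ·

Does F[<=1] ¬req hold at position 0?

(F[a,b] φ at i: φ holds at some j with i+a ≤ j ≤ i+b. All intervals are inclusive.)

True

Check ¬req at each j in [0,1]:
  j=0: true
  j=1: true
Found at j=0 → formula holds.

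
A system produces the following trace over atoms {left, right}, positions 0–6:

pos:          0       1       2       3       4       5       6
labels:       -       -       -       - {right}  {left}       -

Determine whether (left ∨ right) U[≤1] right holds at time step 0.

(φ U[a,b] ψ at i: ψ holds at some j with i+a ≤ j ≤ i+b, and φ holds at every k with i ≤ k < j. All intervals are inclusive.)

Need some j in [0,1] with right, and (left ∨ right) at every k in [0,j-1].
  j=0: right false.
  j=1: right false.
No j in the window works → until fails.

False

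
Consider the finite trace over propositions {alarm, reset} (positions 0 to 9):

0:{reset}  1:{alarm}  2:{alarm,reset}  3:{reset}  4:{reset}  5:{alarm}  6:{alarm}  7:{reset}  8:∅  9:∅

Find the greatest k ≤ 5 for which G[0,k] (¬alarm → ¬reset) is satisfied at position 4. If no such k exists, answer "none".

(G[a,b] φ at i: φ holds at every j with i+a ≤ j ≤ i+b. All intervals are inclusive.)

none

(¬alarm → ¬reset) must hold from j=4 onward; find where it first fails.
  j=4: fails → no k works.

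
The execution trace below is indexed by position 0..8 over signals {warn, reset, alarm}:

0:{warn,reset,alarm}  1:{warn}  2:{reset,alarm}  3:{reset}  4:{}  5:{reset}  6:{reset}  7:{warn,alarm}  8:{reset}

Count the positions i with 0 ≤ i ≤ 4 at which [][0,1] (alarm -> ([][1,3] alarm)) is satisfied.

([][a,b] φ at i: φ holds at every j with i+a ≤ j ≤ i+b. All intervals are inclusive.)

Evaluate at each i in [0,4]:
  i=0: ✗ (fails at j=0)
  i=1: ✗ (fails at j=2)
  i=2: ✗ (fails at j=2)
  i=3: ✓ (all of [3,4])
  i=4: ✓ (all of [4,5])
Positions where it holds: {3, 4} → 2.

2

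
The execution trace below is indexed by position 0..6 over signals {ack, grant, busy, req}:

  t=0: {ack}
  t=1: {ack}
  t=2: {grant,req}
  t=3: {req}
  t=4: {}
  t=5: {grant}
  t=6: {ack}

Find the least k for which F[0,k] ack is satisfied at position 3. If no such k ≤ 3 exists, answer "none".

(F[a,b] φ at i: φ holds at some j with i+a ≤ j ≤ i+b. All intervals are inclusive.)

Scan j = 3,4,… for ack:
  j=3: fails
  j=4: fails
  j=5: fails
  j=6: holds
First hit at j=6, so smallest k = 6-3 = 3.

3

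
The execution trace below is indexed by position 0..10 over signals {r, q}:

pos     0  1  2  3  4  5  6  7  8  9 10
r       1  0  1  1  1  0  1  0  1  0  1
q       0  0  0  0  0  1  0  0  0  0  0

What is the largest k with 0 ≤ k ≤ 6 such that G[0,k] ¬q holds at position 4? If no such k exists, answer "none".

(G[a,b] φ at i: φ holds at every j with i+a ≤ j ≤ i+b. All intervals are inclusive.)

0

¬q must hold from j=4 onward; find where it first fails.
  j=4: holds
  j=5: fails
Holds on [4,4], so largest k = 0.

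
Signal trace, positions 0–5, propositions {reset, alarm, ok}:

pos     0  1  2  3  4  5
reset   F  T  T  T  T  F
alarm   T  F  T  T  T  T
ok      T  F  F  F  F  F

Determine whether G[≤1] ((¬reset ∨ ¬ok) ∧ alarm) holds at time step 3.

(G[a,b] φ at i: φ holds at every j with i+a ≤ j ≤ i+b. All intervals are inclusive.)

Yes

Check ((¬reset ∨ ¬ok) ∧ alarm) at every j in [3,4]:
  j=3: true
  j=4: true
All positions satisfy it → formula holds.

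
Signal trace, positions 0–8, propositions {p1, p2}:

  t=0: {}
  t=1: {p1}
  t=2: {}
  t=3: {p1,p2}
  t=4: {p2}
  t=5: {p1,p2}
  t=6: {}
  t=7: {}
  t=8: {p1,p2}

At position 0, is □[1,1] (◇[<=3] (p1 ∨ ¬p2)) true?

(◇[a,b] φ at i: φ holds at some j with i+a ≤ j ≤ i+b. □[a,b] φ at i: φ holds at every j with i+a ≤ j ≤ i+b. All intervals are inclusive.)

Check ◇[<=3] (p1 ∨ ¬p2) at every j in [1,1]:
  j=1: holds (witness at 1)
All positions satisfy it → formula holds.

Yes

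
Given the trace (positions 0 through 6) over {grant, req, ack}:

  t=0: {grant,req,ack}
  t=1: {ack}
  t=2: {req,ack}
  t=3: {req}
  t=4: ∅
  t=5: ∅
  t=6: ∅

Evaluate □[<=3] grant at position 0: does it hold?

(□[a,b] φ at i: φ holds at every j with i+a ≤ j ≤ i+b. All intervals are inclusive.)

Check grant at every j in [0,3]:
  j=0: true
  j=1: false
  j=2: false
  j=3: false
Fails at j=1 → formula fails.

No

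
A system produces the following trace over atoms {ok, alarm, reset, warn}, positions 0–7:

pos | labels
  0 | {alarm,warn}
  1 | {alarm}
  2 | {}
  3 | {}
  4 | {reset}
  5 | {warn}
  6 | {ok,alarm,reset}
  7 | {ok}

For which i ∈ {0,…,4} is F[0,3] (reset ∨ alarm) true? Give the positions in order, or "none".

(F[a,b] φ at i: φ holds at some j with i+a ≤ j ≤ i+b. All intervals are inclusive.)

0, 1, 2, 3, 4

Evaluate at each i in [0,4]:
  i=0: ✓ (witness j=0)
  i=1: ✓ (witness j=1)
  i=2: ✓ (witness j=4)
  i=3: ✓ (witness j=4)
  i=4: ✓ (witness j=4)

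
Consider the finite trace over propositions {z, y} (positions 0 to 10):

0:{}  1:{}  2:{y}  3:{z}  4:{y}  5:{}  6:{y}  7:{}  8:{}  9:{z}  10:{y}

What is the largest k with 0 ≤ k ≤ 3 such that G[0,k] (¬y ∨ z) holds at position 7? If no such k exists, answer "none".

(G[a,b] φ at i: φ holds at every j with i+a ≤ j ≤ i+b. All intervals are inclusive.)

(¬y ∨ z) must hold from j=7 onward; find where it first fails.
  j=7: holds
  j=8: holds
  j=9: holds
  j=10: fails
Holds on [7,9], so largest k = 2.

2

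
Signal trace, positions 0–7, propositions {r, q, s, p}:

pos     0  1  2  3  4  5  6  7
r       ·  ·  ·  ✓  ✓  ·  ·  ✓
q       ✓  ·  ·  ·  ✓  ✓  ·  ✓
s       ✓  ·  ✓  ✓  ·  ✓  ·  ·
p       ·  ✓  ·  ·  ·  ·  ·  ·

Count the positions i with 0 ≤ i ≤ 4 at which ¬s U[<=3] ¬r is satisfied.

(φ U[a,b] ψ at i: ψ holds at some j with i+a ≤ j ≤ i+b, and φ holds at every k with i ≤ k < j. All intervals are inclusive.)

Evaluate at each i in [0,4]:
  i=0: ✓ (rhs at j=0)
  i=1: ✓ (rhs at j=1)
  i=2: ✓ (rhs at j=2)
  i=3: ✗ (lhs fails at k=3 before rhs at j=5)
  i=4: ✓ (rhs at j=5; lhs holds on [4,4])
Positions where it holds: {0, 1, 2, 4} → 4.

4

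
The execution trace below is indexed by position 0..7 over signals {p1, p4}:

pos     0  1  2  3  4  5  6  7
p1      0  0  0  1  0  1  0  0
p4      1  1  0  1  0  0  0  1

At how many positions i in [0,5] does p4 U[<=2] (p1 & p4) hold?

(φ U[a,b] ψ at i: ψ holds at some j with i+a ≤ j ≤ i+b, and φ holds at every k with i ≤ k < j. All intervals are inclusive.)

1

Evaluate at each i in [0,5]:
  i=0: ✗ (no rhs in [0,2])
  i=1: ✗ (lhs fails at k=2 before rhs at j=3)
  i=2: ✗ (lhs fails at k=2 before rhs at j=3)
  i=3: ✓ (rhs at j=3)
  i=4: ✗ (no rhs in [4,6])
  i=5: ✗ (no rhs in [5,7])
Positions where it holds: {3} → 1.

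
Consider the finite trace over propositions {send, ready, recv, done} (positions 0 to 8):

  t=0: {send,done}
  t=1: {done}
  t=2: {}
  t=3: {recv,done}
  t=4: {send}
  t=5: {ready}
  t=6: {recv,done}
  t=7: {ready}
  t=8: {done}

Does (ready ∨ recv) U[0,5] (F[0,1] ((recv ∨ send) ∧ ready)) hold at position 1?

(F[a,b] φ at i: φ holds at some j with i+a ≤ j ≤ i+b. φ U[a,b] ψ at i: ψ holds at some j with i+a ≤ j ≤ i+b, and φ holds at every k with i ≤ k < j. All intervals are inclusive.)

No

Need some j in [1,6] with F[0,1] ((recv ∨ send) ∧ ready), and (ready ∨ recv) at every k in [1,j-1].
  j=1: F[0,1] ((recv ∨ send) ∧ ready) — fails (none in [1,2]).
  j=2: F[0,1] ((recv ∨ send) ∧ ready) — fails (none in [2,3]).
  j=3: F[0,1] ((recv ∨ send) ∧ ready) — fails (none in [3,4]).
  j=4: F[0,1] ((recv ∨ send) ∧ ready) — fails (none in [4,5]).
  j=5: F[0,1] ((recv ∨ send) ∧ ready) — fails (none in [5,6]).
  j=6: F[0,1] ((recv ∨ send) ∧ ready) — fails (none in [6,7]).
No j in the window works → until fails.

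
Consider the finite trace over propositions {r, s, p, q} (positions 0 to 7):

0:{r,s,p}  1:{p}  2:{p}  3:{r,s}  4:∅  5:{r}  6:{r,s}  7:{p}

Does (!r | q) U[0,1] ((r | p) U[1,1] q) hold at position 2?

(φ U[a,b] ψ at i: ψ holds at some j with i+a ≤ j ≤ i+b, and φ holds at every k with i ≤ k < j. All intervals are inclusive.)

False

Need some j in [2,3] with ((r | p) U[1,1] q), and (!r | q) at every k in [2,j-1].
  j=2: ((r | p) U[1,1] q) — fails.
  j=3: ((r | p) U[1,1] q) — fails.
No j in the window works → until fails.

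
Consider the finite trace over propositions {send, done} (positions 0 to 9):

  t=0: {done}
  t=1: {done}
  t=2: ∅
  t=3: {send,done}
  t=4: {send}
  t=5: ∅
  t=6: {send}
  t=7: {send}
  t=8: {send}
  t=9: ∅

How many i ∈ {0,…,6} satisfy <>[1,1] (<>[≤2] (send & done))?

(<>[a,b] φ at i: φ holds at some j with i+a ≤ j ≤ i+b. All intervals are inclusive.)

3

Evaluate at each i in [0,6]:
  i=0: ✓ (witness j=1)
  i=1: ✓ (witness j=2)
  i=2: ✓ (witness j=3)
  i=3: ✗ (none in [4,4])
  i=4: ✗ (none in [5,5])
  i=5: ✗ (none in [6,6])
  i=6: ✗ (none in [7,7])
Positions where it holds: {0, 1, 2} → 3.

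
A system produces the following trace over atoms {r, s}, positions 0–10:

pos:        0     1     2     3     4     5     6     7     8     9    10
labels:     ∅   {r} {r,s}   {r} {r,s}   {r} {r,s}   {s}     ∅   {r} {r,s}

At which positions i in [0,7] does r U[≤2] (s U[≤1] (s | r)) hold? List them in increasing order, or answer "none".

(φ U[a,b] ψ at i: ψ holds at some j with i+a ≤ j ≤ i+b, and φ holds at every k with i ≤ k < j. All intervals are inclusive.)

1, 2, 3, 4, 5, 6, 7

Evaluate at each i in [0,7]:
  i=0: ✗ (lhs fails at k=0 before rhs at j=1)
  i=1: ✓ (rhs at j=1)
  i=2: ✓ (rhs at j=2)
  i=3: ✓ (rhs at j=3)
  i=4: ✓ (rhs at j=4)
  i=5: ✓ (rhs at j=5)
  i=6: ✓ (rhs at j=6)
  i=7: ✓ (rhs at j=7)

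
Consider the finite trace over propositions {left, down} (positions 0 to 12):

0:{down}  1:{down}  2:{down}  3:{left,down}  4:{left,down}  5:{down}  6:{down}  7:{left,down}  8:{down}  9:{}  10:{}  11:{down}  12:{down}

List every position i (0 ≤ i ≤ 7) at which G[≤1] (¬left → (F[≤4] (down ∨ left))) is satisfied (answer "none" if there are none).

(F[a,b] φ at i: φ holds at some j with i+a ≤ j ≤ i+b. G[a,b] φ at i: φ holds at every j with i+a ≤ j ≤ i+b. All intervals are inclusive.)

0, 1, 2, 3, 4, 5, 6, 7

Evaluate at each i in [0,7]:
  i=0: ✓ (all of [0,1])
  i=1: ✓ (all of [1,2])
  i=2: ✓ (all of [2,3])
  i=3: ✓ (all of [3,4])
  i=4: ✓ (all of [4,5])
  i=5: ✓ (all of [5,6])
  i=6: ✓ (all of [6,7])
  i=7: ✓ (all of [7,8])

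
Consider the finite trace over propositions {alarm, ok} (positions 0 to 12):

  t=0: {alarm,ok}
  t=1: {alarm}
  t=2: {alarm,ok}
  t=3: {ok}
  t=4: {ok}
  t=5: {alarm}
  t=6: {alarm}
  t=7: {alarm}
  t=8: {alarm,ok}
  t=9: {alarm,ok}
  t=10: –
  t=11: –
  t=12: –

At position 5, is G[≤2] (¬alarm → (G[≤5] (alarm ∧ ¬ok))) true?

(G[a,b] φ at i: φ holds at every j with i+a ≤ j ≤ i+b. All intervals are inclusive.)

Check (¬alarm → (G[≤5] (alarm ∧ ¬ok))) at every j in [5,7]:
  j=5: antecedent false → ✓
  j=6: antecedent false → ✓
  j=7: antecedent false → ✓
All positions satisfy it → formula holds.

Holds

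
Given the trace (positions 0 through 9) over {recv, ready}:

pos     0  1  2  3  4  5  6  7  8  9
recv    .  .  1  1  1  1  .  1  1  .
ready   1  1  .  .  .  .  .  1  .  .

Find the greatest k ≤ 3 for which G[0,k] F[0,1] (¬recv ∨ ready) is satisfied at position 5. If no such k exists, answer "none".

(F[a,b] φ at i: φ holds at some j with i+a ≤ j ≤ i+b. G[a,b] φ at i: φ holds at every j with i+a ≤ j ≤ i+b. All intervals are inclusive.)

F[0,1] (¬recv ∨ ready) must hold from j=5 onward; find where it first fails.
  j=5: holds
  j=6: holds
  j=7: holds
  j=8: holds
Holds through j=8; largest k = 3.

3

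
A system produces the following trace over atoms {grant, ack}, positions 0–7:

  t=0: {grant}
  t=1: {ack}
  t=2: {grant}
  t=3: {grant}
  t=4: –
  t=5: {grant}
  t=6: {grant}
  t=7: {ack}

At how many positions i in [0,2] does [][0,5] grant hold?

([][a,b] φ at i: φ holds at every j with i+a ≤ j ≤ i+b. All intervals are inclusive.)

0

Evaluate at each i in [0,2]:
  i=0: ✗ (fails at j=1)
  i=1: ✗ (fails at j=1)
  i=2: ✗ (fails at j=4)
Positions where it holds: {} → 0.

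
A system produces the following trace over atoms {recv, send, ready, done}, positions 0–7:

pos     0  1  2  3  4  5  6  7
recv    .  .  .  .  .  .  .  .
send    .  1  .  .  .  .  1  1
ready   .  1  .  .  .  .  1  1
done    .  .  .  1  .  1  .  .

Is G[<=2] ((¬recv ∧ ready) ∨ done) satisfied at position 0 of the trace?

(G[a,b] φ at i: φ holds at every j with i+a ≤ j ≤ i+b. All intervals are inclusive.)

No

Check ((¬recv ∧ ready) ∨ done) at every j in [0,2]:
  j=0: false
  j=1: true
  j=2: false
Fails at j=0 → formula fails.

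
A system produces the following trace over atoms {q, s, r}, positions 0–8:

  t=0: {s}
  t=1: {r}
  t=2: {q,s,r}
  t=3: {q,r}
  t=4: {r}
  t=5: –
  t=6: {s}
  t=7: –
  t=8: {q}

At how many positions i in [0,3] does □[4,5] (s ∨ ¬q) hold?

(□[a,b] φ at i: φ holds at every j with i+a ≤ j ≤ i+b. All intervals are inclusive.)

Evaluate at each i in [0,3]:
  i=0: ✓ (all of [4,5])
  i=1: ✓ (all of [5,6])
  i=2: ✓ (all of [6,7])
  i=3: ✗ (fails at j=8)
Positions where it holds: {0, 1, 2} → 3.

3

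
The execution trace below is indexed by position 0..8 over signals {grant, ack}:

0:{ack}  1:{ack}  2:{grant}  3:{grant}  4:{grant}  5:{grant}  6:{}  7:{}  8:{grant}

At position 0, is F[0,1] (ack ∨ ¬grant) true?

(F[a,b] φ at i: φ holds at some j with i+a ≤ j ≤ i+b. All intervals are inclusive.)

Yes

Check (ack ∨ ¬grant) at each j in [0,1]:
  j=0: true
  j=1: true
Found at j=0 → formula holds.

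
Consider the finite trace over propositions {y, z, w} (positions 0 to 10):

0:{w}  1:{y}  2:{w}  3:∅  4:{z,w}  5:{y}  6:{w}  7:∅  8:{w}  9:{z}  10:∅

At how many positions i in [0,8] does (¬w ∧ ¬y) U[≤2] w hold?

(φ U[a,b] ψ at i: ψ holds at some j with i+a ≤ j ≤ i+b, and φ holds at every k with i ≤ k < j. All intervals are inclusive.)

Evaluate at each i in [0,8]:
  i=0: ✓ (rhs at j=0)
  i=1: ✗ (lhs fails at k=1 before rhs at j=2)
  i=2: ✓ (rhs at j=2)
  i=3: ✓ (rhs at j=4; lhs holds on [3,3])
  i=4: ✓ (rhs at j=4)
  i=5: ✗ (lhs fails at k=5 before rhs at j=6)
  i=6: ✓ (rhs at j=6)
  i=7: ✓ (rhs at j=8; lhs holds on [7,7])
  i=8: ✓ (rhs at j=8)
Positions where it holds: {0, 2, 3, 4, 6, 7, 8} → 7.

7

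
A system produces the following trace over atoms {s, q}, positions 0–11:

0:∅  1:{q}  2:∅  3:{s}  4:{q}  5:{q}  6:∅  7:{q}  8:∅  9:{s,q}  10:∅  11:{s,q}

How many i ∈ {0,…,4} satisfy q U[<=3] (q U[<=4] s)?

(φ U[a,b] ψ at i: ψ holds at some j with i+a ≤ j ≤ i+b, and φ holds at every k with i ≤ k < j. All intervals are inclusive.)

1

Evaluate at each i in [0,4]:
  i=0: ✗ (lhs fails at k=0 before rhs at j=3)
  i=1: ✗ (lhs fails at k=2 before rhs at j=3)
  i=2: ✗ (lhs fails at k=2 before rhs at j=3)
  i=3: ✓ (rhs at j=3)
  i=4: ✗ (no rhs in [4,7])
Positions where it holds: {3} → 1.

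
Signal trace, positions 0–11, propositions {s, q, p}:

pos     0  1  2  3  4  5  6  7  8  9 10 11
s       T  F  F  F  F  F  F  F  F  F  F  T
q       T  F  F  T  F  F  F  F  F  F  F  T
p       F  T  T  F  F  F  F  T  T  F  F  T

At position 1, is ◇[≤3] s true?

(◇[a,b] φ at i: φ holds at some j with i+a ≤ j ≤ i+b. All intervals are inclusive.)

Check s at each j in [1,4]:
  j=1: false
  j=2: false
  j=3: false
  j=4: false
No position in the window satisfies it → formula fails.

Does not hold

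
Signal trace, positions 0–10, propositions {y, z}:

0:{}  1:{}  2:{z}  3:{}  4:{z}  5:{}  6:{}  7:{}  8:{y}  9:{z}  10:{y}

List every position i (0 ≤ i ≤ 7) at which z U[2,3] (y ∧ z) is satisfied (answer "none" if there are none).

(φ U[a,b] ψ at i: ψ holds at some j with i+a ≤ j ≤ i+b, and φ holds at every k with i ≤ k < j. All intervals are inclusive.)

none

Evaluate at each i in [0,7]:
  i=0: ✗ (no rhs in [2,3])
  i=1: ✗ (no rhs in [3,4])
  i=2: ✗ (no rhs in [4,5])
  i=3: ✗ (no rhs in [5,6])
  i=4: ✗ (no rhs in [6,7])
  i=5: ✗ (no rhs in [7,8])
  i=6: ✗ (no rhs in [8,9])
  i=7: ✗ (no rhs in [9,10])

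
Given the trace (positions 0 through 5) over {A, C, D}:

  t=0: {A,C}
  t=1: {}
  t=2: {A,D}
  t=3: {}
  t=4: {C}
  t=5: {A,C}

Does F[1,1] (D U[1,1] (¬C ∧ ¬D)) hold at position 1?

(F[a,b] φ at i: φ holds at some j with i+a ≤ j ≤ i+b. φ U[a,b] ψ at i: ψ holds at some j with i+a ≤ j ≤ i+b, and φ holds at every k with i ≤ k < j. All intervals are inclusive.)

Check (D U[1,1] (¬C ∧ ¬D)) at each j in [2,2]:
  j=2: holds
Found at j=2 → formula holds.

Yes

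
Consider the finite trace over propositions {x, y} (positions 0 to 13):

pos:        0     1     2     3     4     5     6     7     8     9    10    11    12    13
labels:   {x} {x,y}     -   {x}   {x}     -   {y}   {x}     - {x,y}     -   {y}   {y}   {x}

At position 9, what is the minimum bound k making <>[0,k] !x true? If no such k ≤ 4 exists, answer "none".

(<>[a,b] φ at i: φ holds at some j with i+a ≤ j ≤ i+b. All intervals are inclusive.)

Scan j = 9,10,… for !x:
  j=9: fails
  j=10: holds
First hit at j=10, so smallest k = 10-9 = 1.

1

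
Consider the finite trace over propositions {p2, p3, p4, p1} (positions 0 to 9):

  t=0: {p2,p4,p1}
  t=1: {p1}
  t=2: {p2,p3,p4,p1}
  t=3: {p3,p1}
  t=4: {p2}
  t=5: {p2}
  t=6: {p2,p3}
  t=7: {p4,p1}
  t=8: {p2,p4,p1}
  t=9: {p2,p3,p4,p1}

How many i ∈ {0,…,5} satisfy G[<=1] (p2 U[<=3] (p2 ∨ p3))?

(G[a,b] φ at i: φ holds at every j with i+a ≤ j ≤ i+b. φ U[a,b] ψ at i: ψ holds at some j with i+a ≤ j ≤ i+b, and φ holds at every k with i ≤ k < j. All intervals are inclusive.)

Evaluate at each i in [0,5]:
  i=0: ✗ (fails at j=1)
  i=1: ✗ (fails at j=1)
  i=2: ✓ (all of [2,3])
  i=3: ✓ (all of [3,4])
  i=4: ✓ (all of [4,5])
  i=5: ✓ (all of [5,6])
Positions where it holds: {2, 3, 4, 5} → 4.

4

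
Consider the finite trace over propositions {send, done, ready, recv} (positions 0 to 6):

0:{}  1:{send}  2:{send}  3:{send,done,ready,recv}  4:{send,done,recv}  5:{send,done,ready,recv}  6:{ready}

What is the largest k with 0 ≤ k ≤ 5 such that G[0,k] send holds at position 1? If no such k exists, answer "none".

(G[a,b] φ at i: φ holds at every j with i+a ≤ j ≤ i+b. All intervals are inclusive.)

4

send must hold from j=1 onward; find where it first fails.
  j=1: holds
  j=2: holds
  j=3: holds
  j=4: holds
  j=5: holds
  j=6: fails
Holds on [1,5], so largest k = 4.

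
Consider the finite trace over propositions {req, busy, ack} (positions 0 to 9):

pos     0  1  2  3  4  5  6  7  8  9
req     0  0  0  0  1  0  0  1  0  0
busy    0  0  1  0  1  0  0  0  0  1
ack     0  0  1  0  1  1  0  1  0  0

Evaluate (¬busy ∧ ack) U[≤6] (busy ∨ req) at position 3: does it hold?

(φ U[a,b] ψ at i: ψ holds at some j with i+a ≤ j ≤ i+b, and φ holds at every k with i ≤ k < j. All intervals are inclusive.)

Need some j in [3,9] with (busy ∨ req), and (¬busy ∧ ack) at every k in [3,j-1].
  j=3: (busy ∨ req) false.
  j=4: (busy ∨ req) holds, but (¬busy ∧ ack) fails at k=3 → not this j.
  j=5: (busy ∨ req) false.
  j=6: (busy ∨ req) false.
  j=7: (busy ∨ req) holds, but (¬busy ∧ ack) fails at k=3 → not this j.
  j=8: (busy ∨ req) false.
  j=9: (busy ∨ req) holds, but (¬busy ∧ ack) fails at k=3 → not this j.
No j in the window works → until fails.

Does not hold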